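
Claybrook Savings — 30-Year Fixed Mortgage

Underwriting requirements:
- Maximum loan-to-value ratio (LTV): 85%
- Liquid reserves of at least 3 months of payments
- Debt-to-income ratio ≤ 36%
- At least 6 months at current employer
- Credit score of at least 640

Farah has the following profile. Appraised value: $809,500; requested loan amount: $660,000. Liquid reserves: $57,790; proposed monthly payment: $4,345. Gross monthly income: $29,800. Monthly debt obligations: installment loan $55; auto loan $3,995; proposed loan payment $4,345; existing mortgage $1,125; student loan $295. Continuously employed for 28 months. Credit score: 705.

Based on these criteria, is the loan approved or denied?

Approved

LTV: 660,000 ÷ 809,500 = 81.5%, within 85% cap
Reserves = 57,790/4,345 = 13.3 months ≥ 3
Total monthly debts = (55 + 3,995 + 4,345 + 1,125 + 295) = 9,815. DTI: 9,815 ÷ 29,800 = 32.9%, within the 36% cap
Employment 28 ≥ 6 months
Credit score 705 ≥ 640 (meets)
All criteria satisfied.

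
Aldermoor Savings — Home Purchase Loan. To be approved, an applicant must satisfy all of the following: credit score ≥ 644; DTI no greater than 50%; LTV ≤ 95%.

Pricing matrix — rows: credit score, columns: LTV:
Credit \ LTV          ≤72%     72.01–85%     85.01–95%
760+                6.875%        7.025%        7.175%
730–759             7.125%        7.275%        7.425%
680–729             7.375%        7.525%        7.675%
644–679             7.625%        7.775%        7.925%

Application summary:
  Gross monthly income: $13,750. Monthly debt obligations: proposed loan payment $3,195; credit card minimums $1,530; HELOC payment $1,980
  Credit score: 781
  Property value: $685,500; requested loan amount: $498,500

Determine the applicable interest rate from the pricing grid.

Credit score 781 ≥ 644; Total monthly debts = (3,195 + 1,530 + 1,980) = 6,705. DTI: 6,705 ÷ 13,750 = 48.8%, within the 50% cap
Loan-to-value = 498,500/685,500 = 72.7% — pass (95% max)
Score 781 is in the 760+ band; LTV 72.7% is in the 72.01–85% band → 7.025%.

7.025%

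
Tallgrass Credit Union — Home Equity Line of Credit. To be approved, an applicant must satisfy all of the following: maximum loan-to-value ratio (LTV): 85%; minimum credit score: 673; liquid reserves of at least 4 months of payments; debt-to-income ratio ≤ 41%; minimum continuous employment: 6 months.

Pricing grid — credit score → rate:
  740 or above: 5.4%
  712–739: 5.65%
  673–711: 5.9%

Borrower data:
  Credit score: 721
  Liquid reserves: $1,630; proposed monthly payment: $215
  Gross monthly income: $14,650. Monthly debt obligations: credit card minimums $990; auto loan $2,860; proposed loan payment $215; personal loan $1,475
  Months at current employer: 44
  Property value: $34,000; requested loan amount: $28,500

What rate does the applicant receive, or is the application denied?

Approved at 5.65%

Credit score 721 ≥ 673 (meets minimum)
Employment 44 ≥ 6 months
Liquid reserves cover 1,630/215 = 7.6 months — ≥ 4 required
Loan-to-value = 28,500/34,000 = 83.8% — pass (85% max)
Total monthly debts = (990 + 2,860 + 215 + 1,475) = 5,540. DTI: 5,540 ÷ 14,650 = 37.8%, within the 41% cap
All requirements met. Score 721 falls in the 712–739 tier → 5.65%.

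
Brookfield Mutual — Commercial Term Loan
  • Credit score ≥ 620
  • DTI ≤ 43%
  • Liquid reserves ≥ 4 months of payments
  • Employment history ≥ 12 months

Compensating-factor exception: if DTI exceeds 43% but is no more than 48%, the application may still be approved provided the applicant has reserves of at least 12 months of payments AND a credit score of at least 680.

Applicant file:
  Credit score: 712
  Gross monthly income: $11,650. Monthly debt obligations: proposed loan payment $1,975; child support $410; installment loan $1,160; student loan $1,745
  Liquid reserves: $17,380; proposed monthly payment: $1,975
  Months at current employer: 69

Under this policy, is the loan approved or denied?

Credit score 712 ≥ 620 (meets base)
Total debts = (1,975 + 410 + 1,160 + 1,745) = 5,290. DTI: 5,290 ÷ 11,650 = 45.4%, over the 43% base limit.
Liquid reserves cover 17,380/1,975 = 8.8 months — ≥ 4 required
Employment 69 ≥ 12 months
45.4% falls in the override range (43%–48%), so the compensating-factor test applies.
Override check — reserves: 8.8 mo (short of 12); score: 712 (ok).
Compensating-factor requirement not fully met.

Denied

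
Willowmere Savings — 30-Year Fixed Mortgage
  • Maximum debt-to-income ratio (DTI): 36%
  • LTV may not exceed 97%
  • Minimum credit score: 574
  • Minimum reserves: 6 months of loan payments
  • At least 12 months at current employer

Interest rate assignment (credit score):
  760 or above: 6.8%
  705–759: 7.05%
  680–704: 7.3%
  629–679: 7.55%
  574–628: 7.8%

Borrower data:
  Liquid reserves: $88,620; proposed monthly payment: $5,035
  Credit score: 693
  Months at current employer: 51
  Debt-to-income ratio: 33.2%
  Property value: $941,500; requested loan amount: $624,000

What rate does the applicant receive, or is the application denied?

Approved at 7.3%

Credit score 693 ≥ 574 (meets minimum)
Liquid reserves cover 88,620/5,035 = 17.6 months — ≥ 6 required
Debt-to-income 33.2% vs 36% cap — pass
Employment 51 ≥ 12 months
LTV = 624,000/941,500 = 66.3% ≤ 97%
All requirements met. Score 693 falls in the 680–704 tier → 7.3%.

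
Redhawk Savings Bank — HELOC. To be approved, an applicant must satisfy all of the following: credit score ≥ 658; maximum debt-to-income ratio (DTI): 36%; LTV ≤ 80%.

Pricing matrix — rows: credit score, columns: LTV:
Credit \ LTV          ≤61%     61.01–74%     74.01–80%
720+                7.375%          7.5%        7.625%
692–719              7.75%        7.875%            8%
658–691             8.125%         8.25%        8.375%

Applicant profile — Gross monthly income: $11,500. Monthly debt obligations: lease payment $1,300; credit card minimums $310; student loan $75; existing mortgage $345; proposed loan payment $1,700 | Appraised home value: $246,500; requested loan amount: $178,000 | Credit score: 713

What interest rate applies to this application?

7.875%

Credit score 713 ≥ 658; Total monthly debts = (1,300 + 310 + 75 + 345 + 1,700) = 3,730. DTI = 3,730/11,500 = 32.4% ≤ 36%
LTV = 178,000/246,500 = 72.2% ≤ 80%
Credit 713 → row 692–719; LTV 72.2% → column 61.01–74%. Grid cell → 7.875%.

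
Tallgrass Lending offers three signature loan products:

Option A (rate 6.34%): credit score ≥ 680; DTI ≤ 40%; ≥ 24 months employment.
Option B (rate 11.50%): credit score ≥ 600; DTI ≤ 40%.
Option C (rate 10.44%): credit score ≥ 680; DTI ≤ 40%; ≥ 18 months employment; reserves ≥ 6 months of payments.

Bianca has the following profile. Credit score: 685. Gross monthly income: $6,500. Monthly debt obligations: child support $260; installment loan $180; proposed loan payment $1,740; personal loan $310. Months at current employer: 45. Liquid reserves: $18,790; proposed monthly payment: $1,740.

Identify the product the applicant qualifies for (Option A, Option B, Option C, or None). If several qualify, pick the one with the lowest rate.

Option A

Total debts = (260 + 180 + 1,740 + 310) = 2,490; DTI = 2,490/6,500 = 38.3%.
Reserves = 18,790/1,740 = 10.8 months.
Option A: score 685 ≥ 680; DTI 38.3% ≤ 40%; employment 45 ≥ 24 mo → qualifies.
Option B: score 685 ≥ 600; DTI 38.3% ≤ 40% → qualifies.
Option C: score 685 ≥ 680; DTI 38.3% ≤ 40%; employment 45 ≥ 18 mo; reserves 10.8 ≥ 6 mo → qualifies.
Qualifying: Option A, Option B, Option C. Lowest rate is 6.34% → Option A.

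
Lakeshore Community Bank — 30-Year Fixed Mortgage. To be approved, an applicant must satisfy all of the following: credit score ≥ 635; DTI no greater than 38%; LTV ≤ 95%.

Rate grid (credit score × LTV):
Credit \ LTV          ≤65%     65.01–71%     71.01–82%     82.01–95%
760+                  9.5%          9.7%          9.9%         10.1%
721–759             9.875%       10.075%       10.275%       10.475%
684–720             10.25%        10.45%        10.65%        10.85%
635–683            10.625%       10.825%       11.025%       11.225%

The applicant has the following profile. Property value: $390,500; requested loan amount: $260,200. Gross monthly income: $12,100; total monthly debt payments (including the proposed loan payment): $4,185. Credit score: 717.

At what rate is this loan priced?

10.45%

Credit score 717 ≥ 635; DTI: 4,185 ÷ 12,100 = 34.6%, within the 38% cap
LTV: 260,200 ÷ 390,500 = 66.6%, within 95% cap
Score 717 is in the 684–720 band; LTV 66.6% is in the 65.01–71% band → 10.45%.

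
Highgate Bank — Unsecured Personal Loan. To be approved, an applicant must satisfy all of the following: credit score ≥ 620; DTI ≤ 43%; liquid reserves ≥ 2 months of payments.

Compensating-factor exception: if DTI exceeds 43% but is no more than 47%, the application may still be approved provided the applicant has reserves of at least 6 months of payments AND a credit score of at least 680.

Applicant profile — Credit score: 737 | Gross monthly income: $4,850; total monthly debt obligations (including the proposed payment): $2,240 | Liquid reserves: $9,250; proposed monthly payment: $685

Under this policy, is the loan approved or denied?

Credit score 737 ≥ 620 (meets base)
DTI: 2,240 ÷ 4,850 = 46.2%, over the 43% base limit.
Reserves: 9,250 ÷ 685 = 13.5 months (meets 2-month minimum)
46.2% falls in the override range (43%–47%), so the compensating-factor test applies.
Override check — reserves: 13.5 mo (ok); score: 737 (ok).
Both override conditions satisfied; DTI exception granted.

Approved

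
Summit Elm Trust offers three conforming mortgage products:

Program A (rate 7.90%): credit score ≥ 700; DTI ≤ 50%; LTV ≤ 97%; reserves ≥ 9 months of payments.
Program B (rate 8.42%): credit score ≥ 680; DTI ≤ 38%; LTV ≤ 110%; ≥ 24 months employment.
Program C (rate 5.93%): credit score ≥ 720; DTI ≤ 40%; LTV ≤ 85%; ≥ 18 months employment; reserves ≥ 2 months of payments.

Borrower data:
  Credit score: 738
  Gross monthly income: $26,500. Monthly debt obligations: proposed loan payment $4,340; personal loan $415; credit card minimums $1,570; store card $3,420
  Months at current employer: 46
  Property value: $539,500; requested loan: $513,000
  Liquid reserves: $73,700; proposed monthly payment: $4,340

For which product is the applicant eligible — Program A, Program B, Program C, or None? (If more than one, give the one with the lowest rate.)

Total debts = (4,340 + 415 + 1,570 + 3,420) = 9,745; DTI = 9,745/26,500 = 36.8%.
LTV = 513,000/539,500 = 95.1%.
Reserves = 73,700/4,340 = 17.0 months.
Program A: score 738 ≥ 700; DTI 36.8% ≤ 50%; LTV 95.1% ≤ 97%; reserves 17.0 ≥ 9 mo → qualifies.
Program B: score 738 ≥ 680; DTI 36.8% ≤ 38%; LTV 95.1% ≤ 110%; employment 46 ≥ 24 mo → qualifies.
Program C: score 738 ≥ 720; DTI 36.8% ≤ 40%; LTV 95.1% > 85%; employment 46 ≥ 18 mo; reserves 17.0 ≥ 2 mo → does not qualify.
Qualifying: Program A, Program B. Lowest rate is 7.90% → Program A.

Program A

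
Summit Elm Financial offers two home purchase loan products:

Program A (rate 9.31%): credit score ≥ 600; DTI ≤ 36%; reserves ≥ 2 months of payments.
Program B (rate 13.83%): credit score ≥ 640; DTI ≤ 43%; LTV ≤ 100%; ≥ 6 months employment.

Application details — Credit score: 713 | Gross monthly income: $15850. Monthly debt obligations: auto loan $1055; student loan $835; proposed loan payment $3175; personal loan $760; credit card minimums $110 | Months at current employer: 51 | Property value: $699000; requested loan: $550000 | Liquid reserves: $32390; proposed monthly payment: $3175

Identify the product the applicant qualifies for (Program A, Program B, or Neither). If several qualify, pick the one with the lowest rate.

Program B

Total debts = (1,055 + 835 + 3,175 + 760 + 110) = 5,935; DTI = 5,935/15,850 = 37.4%.
LTV = 550,000/699,000 = 78.7%.
Reserves = 32,390/3,175 = 10.2 months.
Program A: score 713 ≥ 600; DTI 37.4% > 36%; reserves 10.2 ≥ 2 mo → does not qualify.
Program B: score 713 ≥ 640; DTI 37.4% ≤ 43%; LTV 78.7% ≤ 100%; employment 51 ≥ 6 mo → qualifies.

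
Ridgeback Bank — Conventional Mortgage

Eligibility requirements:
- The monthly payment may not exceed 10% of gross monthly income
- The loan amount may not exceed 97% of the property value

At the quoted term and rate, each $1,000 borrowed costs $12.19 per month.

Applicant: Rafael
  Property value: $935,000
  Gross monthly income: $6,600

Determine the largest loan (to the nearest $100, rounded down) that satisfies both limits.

$54,100

Payment cap: 10% × $6,600 = $660/month.
At $12.19 per $1,000, that supports 660/12.19 × 1,000 ≈ $54,142 → $54,100.
LTV cap: 97% × $935,000 = $906,950 → $906,900.
Binding constraint: payment-to-income.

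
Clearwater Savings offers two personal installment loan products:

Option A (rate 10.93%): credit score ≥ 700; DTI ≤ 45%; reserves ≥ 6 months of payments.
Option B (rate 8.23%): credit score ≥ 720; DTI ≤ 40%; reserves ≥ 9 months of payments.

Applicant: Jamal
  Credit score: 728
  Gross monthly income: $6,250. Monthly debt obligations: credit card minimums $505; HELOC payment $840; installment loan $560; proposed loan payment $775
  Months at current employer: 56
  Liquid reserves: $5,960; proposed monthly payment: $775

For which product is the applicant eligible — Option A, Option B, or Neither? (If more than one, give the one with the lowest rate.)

Option A

Total debts = (505 + 840 + 560 + 775) = 2,680; DTI = 2,680/6,250 = 42.9%.
Reserves = 5,960/775 = 7.7 months.
Option A: score 728 ≥ 700; DTI 42.9% ≤ 45%; reserves 7.7 ≥ 6 mo → qualifies.
Option B: score 728 ≥ 720; DTI 42.9% > 40%; reserves 7.7 < 9 mo → does not qualify.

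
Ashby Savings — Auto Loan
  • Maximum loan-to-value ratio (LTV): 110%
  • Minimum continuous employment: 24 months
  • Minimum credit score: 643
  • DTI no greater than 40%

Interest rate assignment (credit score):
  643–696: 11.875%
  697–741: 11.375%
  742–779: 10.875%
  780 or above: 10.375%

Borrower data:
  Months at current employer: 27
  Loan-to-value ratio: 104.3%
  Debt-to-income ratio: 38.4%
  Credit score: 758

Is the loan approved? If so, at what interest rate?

Credit score 758 ≥ 643 (meets minimum)
LTV 104.3% ≤ 110%
Debt-to-income 38.4% vs 40% cap — pass
Employment 27 ≥ 24 months
All requirements met. Score 758 falls in the 742–779 tier → 10.875%.

Approved at 10.875%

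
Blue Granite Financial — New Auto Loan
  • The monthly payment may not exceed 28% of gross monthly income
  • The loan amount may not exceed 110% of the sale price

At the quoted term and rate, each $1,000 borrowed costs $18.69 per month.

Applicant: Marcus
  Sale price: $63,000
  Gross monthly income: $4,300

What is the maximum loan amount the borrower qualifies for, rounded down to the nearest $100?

$64,400

Payment cap: 28% × $4,300 = $1,204/month.
At $18.69 per $1,000, that supports 1,204/18.69 × 1,000 ≈ $64,419 → $64,400.
LTV cap: 110% × $63,000 = $69,300 → $69,300.
Binding constraint: payment-to-income.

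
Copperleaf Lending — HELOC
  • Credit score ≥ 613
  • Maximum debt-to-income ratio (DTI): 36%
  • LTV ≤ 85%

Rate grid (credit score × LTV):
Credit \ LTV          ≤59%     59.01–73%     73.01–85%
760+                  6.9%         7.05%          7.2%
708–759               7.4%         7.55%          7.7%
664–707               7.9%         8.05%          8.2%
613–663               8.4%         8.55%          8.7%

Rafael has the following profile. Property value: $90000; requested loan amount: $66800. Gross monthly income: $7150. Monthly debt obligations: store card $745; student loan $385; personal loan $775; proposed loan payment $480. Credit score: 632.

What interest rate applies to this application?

Credit score 632 ≥ 613; Total monthly debts = (745 + 385 + 775 + 480) = 2,385. Debt-to-income = 2,385/7,150 = 33.4% — meets 36% limit
LTV = 66,800/90,000 = 74.2% ≤ 85%
Score 632 is in the 613–663 band; LTV 74.2% is in the 73.01–85% band → 8.7%.

8.7%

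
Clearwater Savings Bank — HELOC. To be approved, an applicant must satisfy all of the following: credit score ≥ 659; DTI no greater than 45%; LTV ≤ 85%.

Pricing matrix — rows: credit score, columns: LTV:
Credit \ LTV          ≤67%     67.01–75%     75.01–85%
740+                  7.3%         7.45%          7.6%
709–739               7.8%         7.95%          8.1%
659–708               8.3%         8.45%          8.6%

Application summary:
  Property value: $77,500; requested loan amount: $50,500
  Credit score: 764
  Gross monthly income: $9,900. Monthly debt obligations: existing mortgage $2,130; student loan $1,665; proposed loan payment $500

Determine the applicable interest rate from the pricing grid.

Credit score 764 ≥ 659; Total monthly debts = (2,130 + 1,665 + 500) = 4,295. DTI = 4,295/9,900 = 43.4% ≤ 45%
Loan-to-value = 50,500/77,500 = 65.2% — pass (85% max)
Row: 764 falls in 740+. Column: 65.2% falls in ≤67%. Rate = 7.3%.

7.3%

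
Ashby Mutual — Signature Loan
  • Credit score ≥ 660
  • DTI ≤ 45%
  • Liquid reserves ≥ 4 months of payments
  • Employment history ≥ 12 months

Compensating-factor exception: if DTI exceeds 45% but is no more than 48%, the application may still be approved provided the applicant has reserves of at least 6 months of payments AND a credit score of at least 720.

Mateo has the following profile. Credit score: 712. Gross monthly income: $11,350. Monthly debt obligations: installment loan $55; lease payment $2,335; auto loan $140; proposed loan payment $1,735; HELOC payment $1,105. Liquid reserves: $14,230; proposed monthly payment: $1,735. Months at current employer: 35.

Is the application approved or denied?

Credit score 712 ≥ 660 (meets base)
Total debts = (55 + 2,335 + 140 + 1,735 + 1,105) = 5,370. DTI: 5,370 ÷ 11,350 = 47.3%, over the 45% base limit.
Reserves = 14,230/1,735 = 8.2 months ≥ 4
Employment 35 ≥ 12 months
47.3% falls in the override range (45%–48%), so the compensating-factor test applies.
Reserves 8.2 ≥ 6 months; credit score 712 < 720.
Compensating-factor requirement not fully met.

Denied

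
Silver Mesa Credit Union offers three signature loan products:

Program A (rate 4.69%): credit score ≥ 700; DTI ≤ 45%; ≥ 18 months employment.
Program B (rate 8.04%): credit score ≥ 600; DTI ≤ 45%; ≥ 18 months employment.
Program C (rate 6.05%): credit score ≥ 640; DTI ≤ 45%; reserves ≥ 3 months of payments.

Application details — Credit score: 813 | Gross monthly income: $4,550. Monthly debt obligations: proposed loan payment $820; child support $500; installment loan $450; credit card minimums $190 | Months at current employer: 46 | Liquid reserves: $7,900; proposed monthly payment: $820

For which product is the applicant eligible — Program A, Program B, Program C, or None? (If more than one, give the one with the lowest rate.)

Program A

Total debts = (820 + 500 + 450 + 190) = 1,960; DTI = 1,960/4,550 = 43.1%.
Reserves = 7,900/820 = 9.6 months.
Program A: score 813 ≥ 700; DTI 43.1% ≤ 45%; employment 46 ≥ 18 mo → qualifies.
Program B: score 813 ≥ 600; DTI 43.1% ≤ 45%; employment 46 ≥ 18 mo → qualifies.
Program C: score 813 ≥ 640; DTI 43.1% ≤ 45%; reserves 9.6 ≥ 3 mo → qualifies.
Qualifying: Program A, Program B, Program C. Lowest rate is 4.69% → Program A.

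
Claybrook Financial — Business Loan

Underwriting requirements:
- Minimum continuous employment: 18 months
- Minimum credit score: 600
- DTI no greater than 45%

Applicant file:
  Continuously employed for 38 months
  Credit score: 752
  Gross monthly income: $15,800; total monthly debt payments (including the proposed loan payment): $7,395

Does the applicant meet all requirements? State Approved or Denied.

Employment 38 ≥ 18 months
Credit score 752 ≥ 600 (meets)
DTI: 7,395 ÷ 15,800 = 46.8%, exceeds the 45% cap
Fails on DTI.

Denied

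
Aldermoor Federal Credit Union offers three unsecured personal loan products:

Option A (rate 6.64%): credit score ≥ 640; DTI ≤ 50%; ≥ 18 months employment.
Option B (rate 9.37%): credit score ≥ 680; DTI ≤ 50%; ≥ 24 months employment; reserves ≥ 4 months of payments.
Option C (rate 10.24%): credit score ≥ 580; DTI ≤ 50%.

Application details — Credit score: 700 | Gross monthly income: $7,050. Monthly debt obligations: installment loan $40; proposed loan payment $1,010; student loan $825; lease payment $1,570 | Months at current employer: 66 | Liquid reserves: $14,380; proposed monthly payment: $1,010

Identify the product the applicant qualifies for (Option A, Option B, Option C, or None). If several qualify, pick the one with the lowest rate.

Total debts = (40 + 1,010 + 825 + 1,570) = 3,445; DTI = 3,445/7,050 = 48.9%.
Reserves = 14,380/1,010 = 14.2 months.
Option A: score 700 ≥ 640; DTI 48.9% ≤ 50%; employment 66 ≥ 18 mo → qualifies.
Option B: score 700 ≥ 680; DTI 48.9% ≤ 50%; employment 66 ≥ 24 mo; reserves 14.2 ≥ 4 mo → qualifies.
Option C: score 700 ≥ 580; DTI 48.9% ≤ 50% → qualifies.
Qualifying: Option A, Option B, Option C. Lowest rate is 6.64% → Option A.

Option A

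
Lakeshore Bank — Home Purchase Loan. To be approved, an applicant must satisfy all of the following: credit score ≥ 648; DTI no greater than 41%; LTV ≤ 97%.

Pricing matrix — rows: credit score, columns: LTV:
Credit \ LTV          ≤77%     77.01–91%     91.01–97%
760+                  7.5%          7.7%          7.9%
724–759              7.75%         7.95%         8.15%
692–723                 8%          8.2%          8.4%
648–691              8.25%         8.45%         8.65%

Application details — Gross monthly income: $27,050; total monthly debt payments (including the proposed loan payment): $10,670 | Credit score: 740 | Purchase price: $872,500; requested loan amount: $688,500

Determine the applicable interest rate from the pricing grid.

7.95%

Credit score 740 ≥ 648; Debt-to-income = 10,670/27,050 = 39.4% — meets 41% limit
LTV = 688,500/872,500 = 78.9% ≤ 97%
Credit 740 → row 724–759; LTV 78.9% → column 77.01–91%. Grid cell → 7.95%.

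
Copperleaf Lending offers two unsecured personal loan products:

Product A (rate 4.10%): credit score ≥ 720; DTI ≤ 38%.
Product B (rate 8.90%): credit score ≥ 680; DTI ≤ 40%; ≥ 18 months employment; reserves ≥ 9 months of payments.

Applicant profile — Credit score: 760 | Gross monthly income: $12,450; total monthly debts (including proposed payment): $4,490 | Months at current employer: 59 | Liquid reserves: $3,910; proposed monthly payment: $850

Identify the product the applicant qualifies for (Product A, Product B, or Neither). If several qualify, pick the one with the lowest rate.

Product A

DTI = 4,490/12,450 = 36.1%.
Reserves = 3,910/850 = 4.6 months.
Product A: score 760 ≥ 720; DTI 36.1% ≤ 38% → qualifies.
Product B: score 760 ≥ 680; DTI 36.1% ≤ 40%; employment 59 ≥ 18 mo; reserves 4.6 < 9 mo → does not qualify.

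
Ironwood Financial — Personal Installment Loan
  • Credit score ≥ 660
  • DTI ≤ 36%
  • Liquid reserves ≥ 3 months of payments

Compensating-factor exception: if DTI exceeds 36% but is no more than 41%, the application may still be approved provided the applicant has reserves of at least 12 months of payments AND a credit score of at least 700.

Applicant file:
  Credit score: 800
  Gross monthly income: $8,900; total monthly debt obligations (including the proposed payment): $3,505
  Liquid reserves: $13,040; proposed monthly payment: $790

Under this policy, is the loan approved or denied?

Credit score 800 ≥ 660 (meets base)
DTI: 3,505 ÷ 8,900 = 39.4%, over the 36% base limit.
Reserves = 13,040/790 = 16.5 months ≥ 3
39.4% falls in the override range (36%–41%), so the compensating-factor test applies.
Override check — reserves: 16.5 mo (ok); score: 800 (ok).
Both override conditions satisfied; DTI exception granted.

Approved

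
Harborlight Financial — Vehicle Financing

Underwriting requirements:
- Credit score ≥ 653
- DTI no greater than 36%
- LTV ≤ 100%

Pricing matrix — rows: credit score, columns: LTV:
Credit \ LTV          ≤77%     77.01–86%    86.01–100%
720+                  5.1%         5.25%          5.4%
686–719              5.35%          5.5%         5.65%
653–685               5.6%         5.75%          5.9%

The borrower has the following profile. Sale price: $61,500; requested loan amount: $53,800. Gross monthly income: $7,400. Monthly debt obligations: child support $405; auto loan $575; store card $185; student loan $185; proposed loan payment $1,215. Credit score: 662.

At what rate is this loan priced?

5.9%

Credit score 662 ≥ 653; Total monthly debts = (405 + 575 + 185 + 185 + 1,215) = 2,565. DTI = 2,565/7,400 = 34.7% ≤ 36%
LTV: 53,800 ÷ 61,500 = 87.5%, within 100% cap
Score 662 is in the 653–685 band; LTV 87.5% is in the 86.01–100% band → 5.9%.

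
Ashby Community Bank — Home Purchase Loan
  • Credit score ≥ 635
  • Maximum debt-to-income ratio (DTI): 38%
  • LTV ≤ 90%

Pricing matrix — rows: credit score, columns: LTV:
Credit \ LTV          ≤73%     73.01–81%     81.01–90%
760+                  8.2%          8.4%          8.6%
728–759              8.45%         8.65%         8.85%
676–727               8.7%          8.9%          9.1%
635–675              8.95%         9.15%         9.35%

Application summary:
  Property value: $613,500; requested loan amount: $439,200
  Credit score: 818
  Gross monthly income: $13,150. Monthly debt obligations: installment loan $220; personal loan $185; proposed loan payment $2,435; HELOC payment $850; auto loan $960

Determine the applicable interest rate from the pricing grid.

8.2%

Credit score 818 ≥ 635; Total monthly debts = (220 + 185 + 2,435 + 850 + 960) = 4,650. Debt-to-income = 4,650/13,150 = 35.4% — meets 38% limit
LTV = 439,200/613,500 = 71.6% ≤ 90%
Row: 818 falls in 760+. Column: 71.6% falls in ≤73%. Rate = 8.2%.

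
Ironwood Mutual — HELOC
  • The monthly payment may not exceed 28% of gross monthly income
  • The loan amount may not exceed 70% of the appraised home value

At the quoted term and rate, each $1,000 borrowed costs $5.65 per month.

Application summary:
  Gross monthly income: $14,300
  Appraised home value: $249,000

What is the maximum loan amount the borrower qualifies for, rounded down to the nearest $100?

$174,300

Payment cap: 28% × $14,300 = $4,004/month.
At $5.65 per $1,000, that supports 4,004/5.65 × 1,000 ≈ $708,672 → $708,600.
LTV cap: 70% × $249,000 = $174,300 → $174,300.
Binding constraint: loan-to-value.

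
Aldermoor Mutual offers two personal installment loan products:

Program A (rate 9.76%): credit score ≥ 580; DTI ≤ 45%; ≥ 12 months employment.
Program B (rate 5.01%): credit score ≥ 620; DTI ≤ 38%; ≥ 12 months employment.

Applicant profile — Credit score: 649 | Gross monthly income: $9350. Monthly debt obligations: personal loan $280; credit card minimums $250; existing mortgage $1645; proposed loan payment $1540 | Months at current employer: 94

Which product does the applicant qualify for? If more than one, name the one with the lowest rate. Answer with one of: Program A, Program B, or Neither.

Total debts = (280 + 250 + 1,645 + 1,540) = 3,715; DTI = 3,715/9,350 = 39.7%.
Program A: score 649 ≥ 580; DTI 39.7% ≤ 45%; employment 94 ≥ 12 mo → qualifies.
Program B: score 649 ≥ 620; DTI 39.7% > 38%; employment 94 ≥ 12 mo → does not qualify.

Program A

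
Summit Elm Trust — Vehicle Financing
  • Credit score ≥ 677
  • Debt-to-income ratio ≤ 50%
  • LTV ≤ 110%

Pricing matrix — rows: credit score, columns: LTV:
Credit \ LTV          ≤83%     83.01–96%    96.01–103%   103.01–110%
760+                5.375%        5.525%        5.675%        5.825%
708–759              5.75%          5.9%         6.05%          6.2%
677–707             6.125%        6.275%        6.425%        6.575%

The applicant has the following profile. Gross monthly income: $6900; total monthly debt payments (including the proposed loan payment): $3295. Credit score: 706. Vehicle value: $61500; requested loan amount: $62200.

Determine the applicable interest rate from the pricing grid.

6.425%

Credit score 706 ≥ 677; Debt-to-income = 3,295/6,900 = 47.8% — meets 50% limit
LTV = 62,200/61,500 = 101.1% ≤ 110%
Row: 706 falls in 677–707. Column: 101.1% falls in 96.01–103%. Rate = 6.425%.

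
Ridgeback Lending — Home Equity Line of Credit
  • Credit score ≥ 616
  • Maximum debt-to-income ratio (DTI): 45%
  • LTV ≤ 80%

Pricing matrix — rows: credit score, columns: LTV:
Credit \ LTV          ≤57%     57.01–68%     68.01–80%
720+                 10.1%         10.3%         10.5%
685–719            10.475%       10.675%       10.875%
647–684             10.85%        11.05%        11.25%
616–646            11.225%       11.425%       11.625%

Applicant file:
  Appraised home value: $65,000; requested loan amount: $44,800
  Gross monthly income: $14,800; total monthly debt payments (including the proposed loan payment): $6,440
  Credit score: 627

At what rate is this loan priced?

Credit score 627 ≥ 616; Debt-to-income = 6,440/14,800 = 43.5% — meets 45% limit
LTV = 44,800/65,000 = 68.9% ≤ 80%
Row: 627 falls in 616–646. Column: 68.9% falls in 68.01–80%. Rate = 11.625%.

11.625%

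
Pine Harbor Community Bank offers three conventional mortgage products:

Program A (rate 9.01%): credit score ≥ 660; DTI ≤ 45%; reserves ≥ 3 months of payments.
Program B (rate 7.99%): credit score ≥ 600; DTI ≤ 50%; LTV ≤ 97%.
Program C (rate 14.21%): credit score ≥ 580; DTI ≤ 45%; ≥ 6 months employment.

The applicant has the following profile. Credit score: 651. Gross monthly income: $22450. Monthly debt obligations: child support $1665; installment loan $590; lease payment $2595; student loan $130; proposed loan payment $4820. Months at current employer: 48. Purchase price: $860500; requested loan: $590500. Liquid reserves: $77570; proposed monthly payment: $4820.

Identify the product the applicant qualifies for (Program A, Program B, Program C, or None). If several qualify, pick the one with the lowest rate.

Program B

Total debts = (1,665 + 590 + 2,595 + 130 + 4,820) = 9,800; DTI = 9,800/22,450 = 43.7%.
LTV = 590,500/860,500 = 68.6%.
Reserves = 77,570/4,820 = 16.1 months.
Program A: score 651 < 660; DTI 43.7% ≤ 45%; reserves 16.1 ≥ 3 mo → does not qualify.
Program B: score 651 ≥ 600; DTI 43.7% ≤ 50%; LTV 68.6% ≤ 97% → qualifies.
Program C: score 651 ≥ 580; DTI 43.7% ≤ 45%; employment 48 ≥ 6 mo → qualifies.
Qualifying: Program B, Program C. Lowest rate is 7.99% → Program B.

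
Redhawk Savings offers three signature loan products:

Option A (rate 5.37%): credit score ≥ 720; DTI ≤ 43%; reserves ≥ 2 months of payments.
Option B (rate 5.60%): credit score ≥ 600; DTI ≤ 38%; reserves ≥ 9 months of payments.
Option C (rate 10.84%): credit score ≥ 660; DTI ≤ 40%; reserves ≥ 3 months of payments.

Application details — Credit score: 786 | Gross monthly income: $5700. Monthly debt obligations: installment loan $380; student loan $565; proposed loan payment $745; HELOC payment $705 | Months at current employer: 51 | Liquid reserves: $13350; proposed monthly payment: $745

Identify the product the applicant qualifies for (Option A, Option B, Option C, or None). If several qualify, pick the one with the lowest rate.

Total debts = (380 + 565 + 745 + 705) = 2,395; DTI = 2,395/5,700 = 42%.
Reserves = 13,350/745 = 17.9 months.
Option A: score 786 ≥ 720; DTI 42% ≤ 43%; reserves 17.9 ≥ 2 mo → qualifies.
Option B: score 786 ≥ 600; DTI 42% > 38%; reserves 17.9 ≥ 9 mo → does not qualify.
Option C: score 786 ≥ 660; DTI 42% > 40%; reserves 17.9 ≥ 3 mo → does not qualify.

Option A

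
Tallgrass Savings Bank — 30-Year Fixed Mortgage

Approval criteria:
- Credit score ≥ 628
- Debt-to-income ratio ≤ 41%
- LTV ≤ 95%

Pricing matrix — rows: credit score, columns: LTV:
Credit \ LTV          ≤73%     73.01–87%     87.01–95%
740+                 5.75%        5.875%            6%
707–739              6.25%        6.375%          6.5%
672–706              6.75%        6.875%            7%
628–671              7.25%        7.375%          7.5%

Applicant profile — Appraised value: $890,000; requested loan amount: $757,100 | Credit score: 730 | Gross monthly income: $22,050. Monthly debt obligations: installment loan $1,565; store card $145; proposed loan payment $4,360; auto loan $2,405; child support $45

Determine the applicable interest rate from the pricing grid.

6.375%

Credit score 730 ≥ 628; Total monthly debts = (1,565 + 145 + 4,360 + 2,405 + 45) = 8,520. DTI = 8,520/22,050 = 38.6% ≤ 41%
Loan-to-value = 757,100/890,000 = 85.1% — pass (95% max)
Score 730 is in the 707–739 band; LTV 85.1% is in the 73.01–87% band → 6.375%.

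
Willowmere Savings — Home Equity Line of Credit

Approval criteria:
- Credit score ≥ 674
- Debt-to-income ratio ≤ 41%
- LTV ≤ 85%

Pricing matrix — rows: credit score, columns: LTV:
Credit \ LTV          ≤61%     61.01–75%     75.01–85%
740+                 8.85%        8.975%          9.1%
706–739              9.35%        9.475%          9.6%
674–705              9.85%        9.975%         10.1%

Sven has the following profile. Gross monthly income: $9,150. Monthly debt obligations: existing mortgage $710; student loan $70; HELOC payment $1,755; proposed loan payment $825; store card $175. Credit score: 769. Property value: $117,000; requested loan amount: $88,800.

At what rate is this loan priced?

9.1%

Credit score 769 ≥ 674; Total monthly debts = (710 + 70 + 1,755 + 825 + 175) = 3,535. DTI: 3,535 ÷ 9,150 = 38.6%, within the 41% cap
Loan-to-value = 88,800/117,000 = 75.9% — pass (85% max)
Score 769 is in the 740+ band; LTV 75.9% is in the 75.01–85% band → 9.1%.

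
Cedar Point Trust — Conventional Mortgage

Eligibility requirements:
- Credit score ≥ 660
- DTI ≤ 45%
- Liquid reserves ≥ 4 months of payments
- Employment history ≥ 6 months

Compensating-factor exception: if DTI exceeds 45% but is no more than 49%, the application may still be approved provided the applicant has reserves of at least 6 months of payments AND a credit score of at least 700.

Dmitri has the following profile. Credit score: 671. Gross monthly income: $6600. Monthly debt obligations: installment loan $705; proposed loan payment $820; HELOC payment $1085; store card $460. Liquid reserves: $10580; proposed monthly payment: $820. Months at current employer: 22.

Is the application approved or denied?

Denied

Credit score 671 ≥ 660 (meets base)
Total debts = (705 + 820 + 1,085 + 460) = 3,070. DTI: 3,070 ÷ 6,600 = 46.5%, over the 45% base limit.
Reserves = 10,580/820 = 12.9 months ≥ 4
Employment 22 ≥ 6 months
46.5% falls in the override range (45%–49%), so the compensating-factor test applies.
Reserves 12.9 ≥ 6 months; credit score 671 < 700.
Compensating-factor requirement not fully met.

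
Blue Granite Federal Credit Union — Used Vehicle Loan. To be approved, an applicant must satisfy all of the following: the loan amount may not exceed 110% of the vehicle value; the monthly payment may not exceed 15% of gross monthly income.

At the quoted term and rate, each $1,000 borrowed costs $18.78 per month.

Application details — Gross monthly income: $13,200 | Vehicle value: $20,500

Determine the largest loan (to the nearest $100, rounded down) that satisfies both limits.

$22,500

Payment cap: 15% × $13,200 = $1,980/month.
At $18.78 per $1,000, that supports 1,980/18.78 × 1,000 ≈ $105,431 → $105,400.
LTV cap: 110% × $20,500 = $22,550 → $22,500.
Binding constraint: loan-to-value.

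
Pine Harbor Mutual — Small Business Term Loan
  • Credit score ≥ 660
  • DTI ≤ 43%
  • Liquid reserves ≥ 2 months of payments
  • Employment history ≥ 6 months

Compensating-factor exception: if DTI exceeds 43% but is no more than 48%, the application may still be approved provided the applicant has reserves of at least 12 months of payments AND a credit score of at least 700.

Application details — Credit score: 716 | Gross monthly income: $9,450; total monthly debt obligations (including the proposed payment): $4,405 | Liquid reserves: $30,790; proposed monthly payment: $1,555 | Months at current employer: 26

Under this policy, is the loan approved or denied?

Approved

Credit score 716 ≥ 660 (meets base)
DTI = 4,405/9,450 = 46.6% > 43% — standard DTI limit exceeded.
Liquid reserves cover 30,790/1,555 = 19.8 months — ≥ 2 required
Employment 26 ≥ 6 months
46.6% falls in the override range (43%–48%), so the compensating-factor test applies.
Override check — reserves: 19.8 mo (ok); score: 716 (ok).
Both compensating conditions met → exception applies.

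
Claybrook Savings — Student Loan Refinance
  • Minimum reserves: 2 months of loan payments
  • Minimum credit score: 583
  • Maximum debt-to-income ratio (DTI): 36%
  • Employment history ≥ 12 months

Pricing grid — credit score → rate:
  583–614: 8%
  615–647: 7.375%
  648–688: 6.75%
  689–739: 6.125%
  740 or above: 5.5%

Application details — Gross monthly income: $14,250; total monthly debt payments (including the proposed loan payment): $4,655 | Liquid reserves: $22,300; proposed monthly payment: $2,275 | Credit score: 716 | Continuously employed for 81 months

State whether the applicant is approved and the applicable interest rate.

Approved at 6.125%

Credit score 716 ≥ 583 (meets minimum)
Debt-to-income = 4,655/14,250 = 32.7% — meets 36% limit
Employment 81 ≥ 12 months
Reserves = 22,300/2,275 = 9.8 months ≥ 2
All requirements met. Score 716 falls in the 689–739 tier → 6.125%.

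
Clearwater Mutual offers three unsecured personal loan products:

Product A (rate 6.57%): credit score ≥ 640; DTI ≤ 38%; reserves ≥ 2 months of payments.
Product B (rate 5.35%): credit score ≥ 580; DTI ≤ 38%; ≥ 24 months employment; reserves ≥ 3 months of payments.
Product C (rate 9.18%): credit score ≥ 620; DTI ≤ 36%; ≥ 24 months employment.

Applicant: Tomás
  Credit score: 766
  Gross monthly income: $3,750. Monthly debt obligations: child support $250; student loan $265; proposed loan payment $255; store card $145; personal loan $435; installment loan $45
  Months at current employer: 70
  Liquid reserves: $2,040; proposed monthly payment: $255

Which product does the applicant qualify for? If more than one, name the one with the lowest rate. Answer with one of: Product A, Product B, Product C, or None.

Product B

Total debts = (250 + 265 + 255 + 145 + 435 + 45) = 1,395; DTI = 1,395/3,750 = 37.2%.
Reserves = 2,040/255 = 8.0 months.
Product A: score 766 ≥ 640; DTI 37.2% ≤ 38%; reserves 8.0 ≥ 2 mo → qualifies.
Product B: score 766 ≥ 580; DTI 37.2% ≤ 38%; employment 70 ≥ 24 mo; reserves 8.0 ≥ 3 mo → qualifies.
Product C: score 766 ≥ 620; DTI 37.2% > 36%; employment 70 ≥ 24 mo → does not qualify.
Qualifying: Product A, Product B. Lowest rate is 5.35% → Product B.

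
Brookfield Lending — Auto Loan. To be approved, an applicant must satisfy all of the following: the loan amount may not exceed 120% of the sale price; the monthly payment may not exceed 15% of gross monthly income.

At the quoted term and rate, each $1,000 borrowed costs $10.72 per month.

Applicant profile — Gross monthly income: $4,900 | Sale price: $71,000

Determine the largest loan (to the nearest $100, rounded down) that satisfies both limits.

Payment cap: 15% × $4,900 = $735/month.
At $10.72 per $1,000, that supports 735/10.72 × 1,000 ≈ $68,563 → $68,500.
LTV cap: 120% × $71,000 = $85,200 → $85,200.
Binding constraint: payment-to-income.

$68,500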